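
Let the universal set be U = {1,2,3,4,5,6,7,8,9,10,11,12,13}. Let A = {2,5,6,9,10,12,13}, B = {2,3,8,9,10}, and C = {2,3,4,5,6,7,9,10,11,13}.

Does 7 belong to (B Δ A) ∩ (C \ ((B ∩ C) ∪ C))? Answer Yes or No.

7 ∉ B and 7 ∉ A, so 7 ∉ B Δ A
7 ∉ B and 7 ∈ C, so 7 ∉ B ∩ C
7 ∉ (B ∩ C) and 7 ∈ C, so 7 ∈ (B ∩ C) ∪ C
7 ∈ C and 7 ∈ ((B ∩ C) ∪ C), so 7 ∉ C \ ((B ∩ C) ∪ C)
7 ∉ (B Δ A) and 7 ∉ (C \ ((B ∩ C) ∪ C)), so 7 ∉ (B Δ A) ∩ (C \ ((B ∩ C) ∪ C))

No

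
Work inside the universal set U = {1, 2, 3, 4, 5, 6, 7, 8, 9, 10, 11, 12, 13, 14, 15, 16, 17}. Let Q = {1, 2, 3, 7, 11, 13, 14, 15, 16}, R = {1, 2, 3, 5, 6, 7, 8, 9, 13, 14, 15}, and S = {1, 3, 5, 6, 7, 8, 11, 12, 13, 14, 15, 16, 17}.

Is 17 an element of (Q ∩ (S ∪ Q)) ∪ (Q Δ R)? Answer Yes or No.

17 ∈ S and 17 ∉ Q, so 17 ∈ S ∪ Q
17 ∉ Q and 17 ∈ (S ∪ Q), so 17 ∉ Q ∩ (S ∪ Q)
17 ∉ Q and 17 ∉ R, so 17 ∉ Q Δ R
17 ∉ (Q ∩ (S ∪ Q)) and 17 ∉ (Q Δ R), so 17 ∉ (Q ∩ (S ∪ Q)) ∪ (Q Δ R)

No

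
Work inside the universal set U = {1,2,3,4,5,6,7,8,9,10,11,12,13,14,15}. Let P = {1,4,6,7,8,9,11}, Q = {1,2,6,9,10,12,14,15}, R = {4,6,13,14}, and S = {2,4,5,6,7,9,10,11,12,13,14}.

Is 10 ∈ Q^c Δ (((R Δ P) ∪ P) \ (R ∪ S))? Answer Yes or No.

10 ∈ Q, so 10 ∉ Q^c
10 ∉ R and 10 ∉ P, so 10 ∉ R Δ P
10 ∉ (R Δ P) and 10 ∉ P, so 10 ∉ (R Δ P) ∪ P
10 ∉ R and 10 ∈ S, so 10 ∈ R ∪ S
10 ∉ ((R Δ P) ∪ P) and 10 ∈ (R ∪ S), so 10 ∉ ((R Δ P) ∪ P) \ (R ∪ S)
10 ∉ Q^c and 10 ∉ (((R Δ P) ∪ P) \ (R ∪ S)), so 10 ∉ Q^c Δ (((R Δ P) ∪ P) \ (R ∪ S))

No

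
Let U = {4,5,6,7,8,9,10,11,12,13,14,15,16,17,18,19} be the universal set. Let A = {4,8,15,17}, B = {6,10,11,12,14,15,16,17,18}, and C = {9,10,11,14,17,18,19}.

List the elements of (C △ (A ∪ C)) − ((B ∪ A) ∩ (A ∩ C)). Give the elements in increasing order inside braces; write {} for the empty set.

{4,8,15}

A ∪ C = {4,8,9,10,11,14,15,17,18,19}
C △ (A ∪ C) = {4,8,15}
B ∪ A = {4,6,8,10,11,12,14,15,16,17,18}
A ∩ C = {17}
(B ∪ A) ∩ (A ∩ C) = {17}
(C △ (A ∪ C)) − ((B ∪ A) ∩ (A ∩ C)) = {4,8,15}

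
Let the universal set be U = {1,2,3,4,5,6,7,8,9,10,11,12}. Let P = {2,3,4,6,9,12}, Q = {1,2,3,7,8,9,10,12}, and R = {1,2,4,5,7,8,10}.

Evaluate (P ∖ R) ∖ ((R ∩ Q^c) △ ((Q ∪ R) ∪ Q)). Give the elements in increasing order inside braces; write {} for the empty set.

P ∖ R = {3,6,9,12}
Q^c = {4,5,6,11}
R ∩ Q^c = {4,5}
Q ∪ R = {1,2,3,4,5,7,8,9,10,12}
(Q ∪ R) ∪ Q = {1,2,3,4,5,7,8,9,10,12}
(R ∩ Q^c) △ ((Q ∪ R) ∪ Q) = {1,2,3,7,8,9,10,12}
(P ∖ R) ∖ ((R ∩ Q^c) △ ((Q ∪ R) ∪ Q)) = {6}

{6}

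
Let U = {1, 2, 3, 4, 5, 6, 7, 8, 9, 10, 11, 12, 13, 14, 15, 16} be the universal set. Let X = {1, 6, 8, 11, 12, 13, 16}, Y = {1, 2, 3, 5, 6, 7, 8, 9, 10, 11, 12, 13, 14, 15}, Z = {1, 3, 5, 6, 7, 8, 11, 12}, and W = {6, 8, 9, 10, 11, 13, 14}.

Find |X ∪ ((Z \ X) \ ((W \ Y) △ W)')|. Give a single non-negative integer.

7

Z \ X = {3, 5, 7}
W \ Y = {}
(W \ Y) △ W = {6, 8, 9, 10, 11, 13, 14}
((W \ Y) △ W)' = {1, 2, 3, 4, 5, 7, 12, 15, 16}
(Z \ X) \ ((W \ Y) △ W)' = {}
X ∪ ((Z \ X) \ ((W \ Y) △ W)') = {1, 6, 8, 11, 12, 13, 16}
|X ∪ ((Z \ X) \ ((W \ Y) △ W)')| = 7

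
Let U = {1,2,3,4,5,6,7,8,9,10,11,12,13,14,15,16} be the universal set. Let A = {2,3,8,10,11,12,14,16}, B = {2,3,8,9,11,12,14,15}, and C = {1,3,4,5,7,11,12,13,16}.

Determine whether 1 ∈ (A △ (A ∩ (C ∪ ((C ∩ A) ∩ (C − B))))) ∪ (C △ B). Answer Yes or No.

Yes

1 ∈ C and 1 ∉ A, so 1 ∉ C ∩ A
1 ∈ C and 1 ∉ B, so 1 ∈ C − B
1 ∉ (C ∩ A) and 1 ∈ (C − B), so 1 ∉ (C ∩ A) ∩ (C − B)
1 ∈ C and 1 ∉ ((C ∩ A) ∩ (C − B)), so 1 ∈ C ∪ ((C ∩ A) ∩ (C − B))
1 ∉ A and 1 ∈ (C ∪ ((C ∩ A) ∩ (C − B))), so 1 ∉ A ∩ (C ∪ ((C ∩ A) ∩ (C − B)))
1 ∉ A and 1 ∉ (A ∩ (C ∪ ((C ∩ A) ∩ (C − B)))), so 1 ∉ A △ (A ∩ (C ∪ ((C ∩ A) ∩ (C − B))))
1 ∈ C and 1 ∉ B, so 1 ∈ C △ B
1 ∉ (A △ (A ∩ (C ∪ ((C ∩ A) ∩ (C − B))))) and 1 ∈ (C △ B), so 1 ∈ (A △ (A ∩ (C ∪ ((C ∩ A) ∩ (C − B))))) ∪ (C △ B)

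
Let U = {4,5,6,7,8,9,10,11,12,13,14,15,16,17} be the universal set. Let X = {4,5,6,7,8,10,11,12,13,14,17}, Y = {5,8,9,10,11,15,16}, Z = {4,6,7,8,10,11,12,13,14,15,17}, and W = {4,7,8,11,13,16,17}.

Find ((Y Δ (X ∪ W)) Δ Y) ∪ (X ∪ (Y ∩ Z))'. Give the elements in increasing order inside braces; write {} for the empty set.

{4,5,6,7,8,9,10,11,12,13,14,16,17}

X ∪ W = {4,5,6,7,8,10,11,12,13,14,16,17}
Y Δ (X ∪ W) = {4,6,7,9,12,13,14,15,17}
(Y Δ (X ∪ W)) Δ Y = {4,5,6,7,8,10,11,12,13,14,16,17}
Y ∩ Z = {8,10,11,15}
X ∪ (Y ∩ Z) = {4,5,6,7,8,10,11,12,13,14,15,17}
(X ∪ (Y ∩ Z))' = {9,16}
((Y Δ (X ∪ W)) Δ Y) ∪ (X ∪ (Y ∩ Z))' = {4,5,6,7,8,9,10,11,12,13,14,16,17}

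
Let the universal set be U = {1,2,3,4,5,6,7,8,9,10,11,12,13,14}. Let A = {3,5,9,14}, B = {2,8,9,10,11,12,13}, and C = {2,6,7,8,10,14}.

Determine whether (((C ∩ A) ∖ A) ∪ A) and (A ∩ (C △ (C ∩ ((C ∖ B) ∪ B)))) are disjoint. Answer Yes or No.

Yes

C ∩ A = {14}
(C ∩ A) ∖ A = {}
((C ∩ A) ∖ A) ∪ A = {3,5,9,14}
C ∖ B = {6,7,14}
(C ∖ B) ∪ B = {2,6,7,8,9,10,11,12,13,14}
C ∩ ((C ∖ B) ∪ B) = {2,6,7,8,10,14}
C △ (C ∩ ((C ∖ B) ∪ B)) = {}
A ∩ (C △ (C ∩ ((C ∖ B) ∪ B))) = {}
{3,5,9,14} and {} share no elements.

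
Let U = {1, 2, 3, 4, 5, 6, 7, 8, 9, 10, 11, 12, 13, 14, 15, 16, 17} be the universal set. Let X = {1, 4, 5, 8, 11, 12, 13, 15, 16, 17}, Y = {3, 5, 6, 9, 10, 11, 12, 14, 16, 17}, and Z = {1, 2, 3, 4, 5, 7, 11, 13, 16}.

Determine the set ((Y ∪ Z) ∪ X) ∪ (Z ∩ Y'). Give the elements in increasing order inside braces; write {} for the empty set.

{1, 2, 3, 4, 5, 6, 7, 8, 9, 10, 11, 12, 13, 14, 15, 16, 17}

Y ∪ Z = {1, 2, 3, 4, 5, 6, 7, 9, 10, 11, 12, 13, 14, 16, 17}
(Y ∪ Z) ∪ X = {1, 2, 3, 4, 5, 6, 7, 8, 9, 10, 11, 12, 13, 14, 15, 16, 17}
Y' = {1, 2, 4, 7, 8, 13, 15}
Z ∩ Y' = {1, 2, 4, 7, 13}
((Y ∪ Z) ∪ X) ∪ (Z ∩ Y') = {1, 2, 3, 4, 5, 6, 7, 8, 9, 10, 11, 12, 13, 14, 15, 16, 17}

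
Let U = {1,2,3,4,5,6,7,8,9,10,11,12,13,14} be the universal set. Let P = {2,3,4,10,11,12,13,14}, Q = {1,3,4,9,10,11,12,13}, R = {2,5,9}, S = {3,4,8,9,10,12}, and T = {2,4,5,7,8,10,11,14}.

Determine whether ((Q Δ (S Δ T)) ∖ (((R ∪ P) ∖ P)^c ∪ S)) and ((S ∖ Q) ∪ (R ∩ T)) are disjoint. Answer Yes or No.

No

S Δ T = {2,3,5,7,9,11,12,14}
Q Δ (S Δ T) = {1,2,4,5,7,10,13,14}
R ∪ P = {2,3,4,5,9,10,11,12,13,14}
(R ∪ P) ∖ P = {5,9}
((R ∪ P) ∖ P)^c = {1,2,3,4,6,7,8,10,11,12,13,14}
((R ∪ P) ∖ P)^c ∪ S = {1,2,3,4,6,7,8,9,10,11,12,13,14}
(Q Δ (S Δ T)) ∖ (((R ∪ P) ∖ P)^c ∪ S) = {5}
S ∖ Q = {8}
R ∩ T = {2,5}
(S ∖ Q) ∪ (R ∩ T) = {2,5,8}
5 lies in both, so they are not disjoint.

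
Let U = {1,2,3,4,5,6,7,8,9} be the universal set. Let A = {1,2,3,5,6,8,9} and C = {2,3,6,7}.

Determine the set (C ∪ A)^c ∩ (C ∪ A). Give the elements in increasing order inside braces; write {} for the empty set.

C ∪ A = {1,2,3,5,6,7,8,9}
(C ∪ A)^c = {4}
(C ∪ A)^c ∩ (C ∪ A) = {}

{}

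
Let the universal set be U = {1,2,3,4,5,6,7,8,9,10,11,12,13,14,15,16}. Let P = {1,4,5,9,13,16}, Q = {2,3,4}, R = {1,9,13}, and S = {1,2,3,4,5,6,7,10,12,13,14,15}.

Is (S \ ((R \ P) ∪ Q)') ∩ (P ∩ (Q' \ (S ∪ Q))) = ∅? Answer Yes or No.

R \ P = {}
(R \ P) ∪ Q = {2,3,4}
((R \ P) ∪ Q)' = {1,5,6,7,8,9,10,11,12,13,14,15,16}
S \ ((R \ P) ∪ Q)' = {2,3,4}
Q' = {1,5,6,7,8,9,10,11,12,13,14,15,16}
S ∪ Q = {1,2,3,4,5,6,7,10,12,13,14,15}
Q' \ (S ∪ Q) = {8,9,11,16}
P ∩ (Q' \ (S ∪ Q)) = {9,16}
{2,3,4} and {9,16} share no elements.

Yes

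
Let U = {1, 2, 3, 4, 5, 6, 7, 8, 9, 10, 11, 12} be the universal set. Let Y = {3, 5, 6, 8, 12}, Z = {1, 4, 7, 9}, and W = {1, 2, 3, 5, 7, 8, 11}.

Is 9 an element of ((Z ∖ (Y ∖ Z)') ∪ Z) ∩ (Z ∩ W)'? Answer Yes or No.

9 ∉ Y and 9 ∈ Z, so 9 ∉ Y ∖ Z
9 ∈ (Y ∖ Z)' since 9 ∉ (Y ∖ Z)
9 ∈ Z and 9 ∈ (Y ∖ Z)', so 9 ∉ Z ∖ (Y ∖ Z)'
9 ∉ (Z ∖ (Y ∖ Z)') and 9 ∈ Z, so 9 ∈ (Z ∖ (Y ∖ Z)') ∪ Z
9 ∈ Z and 9 ∉ W, so 9 ∉ Z ∩ W
9 ∈ (Z ∩ W)' since 9 ∉ (Z ∩ W)
9 ∈ ((Z ∖ (Y ∖ Z)') ∪ Z) and 9 ∈ (Z ∩ W)', so 9 ∈ ((Z ∖ (Y ∖ Z)') ∪ Z) ∩ (Z ∩ W)'

Yes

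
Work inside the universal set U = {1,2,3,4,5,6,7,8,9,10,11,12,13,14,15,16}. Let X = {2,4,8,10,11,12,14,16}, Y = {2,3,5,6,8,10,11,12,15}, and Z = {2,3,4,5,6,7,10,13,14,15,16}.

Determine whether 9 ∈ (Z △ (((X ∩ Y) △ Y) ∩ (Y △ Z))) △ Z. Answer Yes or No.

No

9 ∉ X and 9 ∉ Y, so 9 ∉ X ∩ Y
9 ∉ (X ∩ Y) and 9 ∉ Y, so 9 ∉ (X ∩ Y) △ Y
9 ∉ Y and 9 ∉ Z, so 9 ∉ Y △ Z
9 ∉ ((X ∩ Y) △ Y) and 9 ∉ (Y △ Z), so 9 ∉ ((X ∩ Y) △ Y) ∩ (Y △ Z)
9 ∉ Z and 9 ∉ (((X ∩ Y) △ Y) ∩ (Y △ Z)), so 9 ∉ Z △ (((X ∩ Y) △ Y) ∩ (Y △ Z))
9 ∉ (Z △ (((X ∩ Y) △ Y) ∩ (Y △ Z))) and 9 ∉ Z, so 9 ∉ (Z △ (((X ∩ Y) △ Y) ∩ (Y △ Z))) △ Z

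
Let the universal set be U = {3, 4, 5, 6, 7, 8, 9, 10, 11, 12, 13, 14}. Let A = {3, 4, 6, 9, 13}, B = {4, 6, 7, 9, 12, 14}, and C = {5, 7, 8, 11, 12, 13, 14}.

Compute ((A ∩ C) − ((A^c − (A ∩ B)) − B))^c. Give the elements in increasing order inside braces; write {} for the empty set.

A ∩ C = {13}
A^c = {5, 7, 8, 10, 11, 12, 14}
A ∩ B = {4, 6, 9}
A^c − (A ∩ B) = {5, 7, 8, 10, 11, 12, 14}
(A^c − (A ∩ B)) − B = {5, 8, 10, 11}
(A ∩ C) − ((A^c − (A ∩ B)) − B) = {13}
((A ∩ C) − ((A^c − (A ∩ B)) − B))^c = {3, 4, 5, 6, 7, 8, 9, 10, 11, 12, 14}

{3, 4, 5, 6, 7, 8, 9, 10, 11, 12, 14}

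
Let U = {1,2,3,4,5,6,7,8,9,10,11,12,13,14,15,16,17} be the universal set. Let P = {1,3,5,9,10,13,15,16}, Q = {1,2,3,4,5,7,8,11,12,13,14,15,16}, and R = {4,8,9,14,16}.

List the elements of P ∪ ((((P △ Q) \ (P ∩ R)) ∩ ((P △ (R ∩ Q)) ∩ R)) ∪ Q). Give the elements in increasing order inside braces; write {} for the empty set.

P △ Q = {2,4,7,8,9,10,11,12,14}
P ∩ R = {9,16}
(P △ Q) \ (P ∩ R) = {2,4,7,8,10,11,12,14}
R ∩ Q = {4,8,14,16}
P △ (R ∩ Q) = {1,3,4,5,8,9,10,13,14,15}
(P △ (R ∩ Q)) ∩ R = {4,8,9,14}
((P △ Q) \ (P ∩ R)) ∩ ((P △ (R ∩ Q)) ∩ R) = {4,8,14}
(((P △ Q) \ (P ∩ R)) ∩ ((P △ (R ∩ Q)) ∩ R)) ∪ Q = {1,2,3,4,5,7,8,11,12,13,14,15,16}
P ∪ ((((P △ Q) \ (P ∩ R)) ∩ ((P △ (R ∩ Q)) ∩ R)) ∪ Q) = {1,2,3,4,5,7,8,9,10,11,12,13,14,15,16}

{1,2,3,4,5,7,8,9,10,11,12,13,14,15,16}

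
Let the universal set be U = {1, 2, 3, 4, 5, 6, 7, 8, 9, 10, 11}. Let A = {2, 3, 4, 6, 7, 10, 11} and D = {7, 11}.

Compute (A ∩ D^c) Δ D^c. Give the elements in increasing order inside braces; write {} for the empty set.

D^c = {1, 2, 3, 4, 5, 6, 8, 9, 10}
A ∩ D^c = {2, 3, 4, 6, 10}
(A ∩ D^c) Δ D^c = {1, 5, 8, 9}

{1, 5, 8, 9}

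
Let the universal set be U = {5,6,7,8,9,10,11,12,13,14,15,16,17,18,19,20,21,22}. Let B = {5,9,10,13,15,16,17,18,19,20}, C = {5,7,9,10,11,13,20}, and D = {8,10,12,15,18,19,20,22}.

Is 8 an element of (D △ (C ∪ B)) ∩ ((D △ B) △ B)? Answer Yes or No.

8 ∉ C and 8 ∉ B, so 8 ∉ C ∪ B
8 ∈ D and 8 ∉ (C ∪ B), so 8 ∈ D △ (C ∪ B)
8 ∈ D and 8 ∉ B, so 8 ∈ D △ B
8 ∈ (D △ B) and 8 ∉ B, so 8 ∈ (D △ B) △ B
8 ∈ (D △ (C ∪ B)) and 8 ∈ ((D △ B) △ B), so 8 ∈ (D △ (C ∪ B)) ∩ ((D △ B) △ B)

Yes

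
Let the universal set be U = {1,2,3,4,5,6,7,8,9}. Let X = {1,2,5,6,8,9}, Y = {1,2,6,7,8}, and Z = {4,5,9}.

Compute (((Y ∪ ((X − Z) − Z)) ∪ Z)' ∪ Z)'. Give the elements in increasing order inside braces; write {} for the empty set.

X − Z = {1,2,6,8}
(X − Z) − Z = {1,2,6,8}
Y ∪ ((X − Z) − Z) = {1,2,6,7,8}
(Y ∪ ((X − Z) − Z)) ∪ Z = {1,2,4,5,6,7,8,9}
((Y ∪ ((X − Z) − Z)) ∪ Z)' = {3}
((Y ∪ ((X − Z) − Z)) ∪ Z)' ∪ Z = {3,4,5,9}
(((Y ∪ ((X − Z) − Z)) ∪ Z)' ∪ Z)' = {1,2,6,7,8}

{1,2,6,7,8}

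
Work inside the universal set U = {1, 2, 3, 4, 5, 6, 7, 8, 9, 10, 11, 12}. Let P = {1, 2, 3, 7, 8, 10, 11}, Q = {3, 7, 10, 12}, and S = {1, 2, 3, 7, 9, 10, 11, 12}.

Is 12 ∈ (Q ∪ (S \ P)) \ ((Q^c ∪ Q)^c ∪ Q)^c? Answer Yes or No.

12 ∈ S and 12 ∉ P, so 12 ∈ S \ P
12 ∈ Q and 12 ∈ (S \ P), so 12 ∈ Q ∪ (S \ P)
12 ∈ Q, so 12 ∉ Q^c
12 ∉ Q^c and 12 ∈ Q, so 12 ∈ Q^c ∪ Q
12 ∉ (Q^c ∪ Q)^c since 12 ∈ (Q^c ∪ Q)
12 ∉ (Q^c ∪ Q)^c and 12 ∈ Q, so 12 ∈ (Q^c ∪ Q)^c ∪ Q
12 ∉ ((Q^c ∪ Q)^c ∪ Q)^c since 12 ∈ ((Q^c ∪ Q)^c ∪ Q)
12 ∈ (Q ∪ (S \ P)) and 12 ∉ ((Q^c ∪ Q)^c ∪ Q)^c, so 12 ∈ (Q ∪ (S \ P)) \ ((Q^c ∪ Q)^c ∪ Q)^c

Yes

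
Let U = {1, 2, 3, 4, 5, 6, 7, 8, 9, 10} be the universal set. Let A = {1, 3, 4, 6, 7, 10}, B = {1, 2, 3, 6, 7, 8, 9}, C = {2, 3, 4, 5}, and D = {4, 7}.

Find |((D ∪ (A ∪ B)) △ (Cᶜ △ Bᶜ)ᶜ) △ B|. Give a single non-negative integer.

3

A ∪ B = {1, 2, 3, 4, 6, 7, 8, 9, 10}
D ∪ (A ∪ B) = {1, 2, 3, 4, 6, 7, 8, 9, 10}
Cᶜ = {1, 6, 7, 8, 9, 10}
Bᶜ = {4, 5, 10}
Cᶜ △ Bᶜ = {1, 4, 5, 6, 7, 8, 9}
(Cᶜ △ Bᶜ)ᶜ = {2, 3, 10}
(D ∪ (A ∪ B)) △ (Cᶜ △ Bᶜ)ᶜ = {1, 4, 6, 7, 8, 9}
((D ∪ (A ∪ B)) △ (Cᶜ △ Bᶜ)ᶜ) △ B = {2, 3, 4}
|((D ∪ (A ∪ B)) △ (Cᶜ △ Bᶜ)ᶜ) △ B| = 3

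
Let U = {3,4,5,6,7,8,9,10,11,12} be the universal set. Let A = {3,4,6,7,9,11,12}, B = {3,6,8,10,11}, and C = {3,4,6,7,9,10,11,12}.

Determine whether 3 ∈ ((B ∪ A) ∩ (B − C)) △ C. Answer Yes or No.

3 ∈ B and 3 ∈ A, so 3 ∈ B ∪ A
3 ∈ B and 3 ∈ C, so 3 ∉ B − C
3 ∈ (B ∪ A) and 3 ∉ (B − C), so 3 ∉ (B ∪ A) ∩ (B − C)
3 ∉ ((B ∪ A) ∩ (B − C)) and 3 ∈ C, so 3 ∈ ((B ∪ A) ∩ (B − C)) △ C

Yes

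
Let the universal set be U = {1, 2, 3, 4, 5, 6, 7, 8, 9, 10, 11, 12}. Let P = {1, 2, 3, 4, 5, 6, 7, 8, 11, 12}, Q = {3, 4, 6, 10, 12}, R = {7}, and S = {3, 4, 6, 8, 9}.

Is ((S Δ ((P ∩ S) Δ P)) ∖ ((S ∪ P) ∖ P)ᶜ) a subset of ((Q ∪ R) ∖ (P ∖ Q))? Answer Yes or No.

P ∩ S = {3, 4, 6, 8}
(P ∩ S) Δ P = {1, 2, 5, 7, 11, 12}
S Δ ((P ∩ S) Δ P) = {1, 2, 3, 4, 5, 6, 7, 8, 9, 11, 12}
S ∪ P = {1, 2, 3, 4, 5, 6, 7, 8, 9, 11, 12}
(S ∪ P) ∖ P = {9}
((S ∪ P) ∖ P)ᶜ = {1, 2, 3, 4, 5, 6, 7, 8, 10, 11, 12}
(S Δ ((P ∩ S) Δ P)) ∖ ((S ∪ P) ∖ P)ᶜ = {9}
Q ∪ R = {3, 4, 6, 7, 10, 12}
P ∖ Q = {1, 2, 5, 7, 8, 11}
(Q ∪ R) ∖ (P ∖ Q) = {3, 4, 6, 10, 12}
9 ∈ (S Δ ((P ∩ S) Δ P)) ∖ ((S ∪ P) ∖ P)ᶜ but 9 ∉ (Q ∪ R) ∖ (P ∖ Q), so the inclusion fails.

No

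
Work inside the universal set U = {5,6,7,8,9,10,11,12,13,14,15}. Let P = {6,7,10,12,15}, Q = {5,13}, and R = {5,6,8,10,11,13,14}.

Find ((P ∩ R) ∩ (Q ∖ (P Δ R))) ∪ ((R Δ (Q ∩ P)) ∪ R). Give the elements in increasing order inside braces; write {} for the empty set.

P ∩ R = {6,10}
P Δ R = {5,7,8,11,12,13,14,15}
Q ∖ (P Δ R) = {}
(P ∩ R) ∩ (Q ∖ (P Δ R)) = {}
Q ∩ P = {}
R Δ (Q ∩ P) = {5,6,8,10,11,13,14}
(R Δ (Q ∩ P)) ∪ R = {5,6,8,10,11,13,14}
((P ∩ R) ∩ (Q ∖ (P Δ R))) ∪ ((R Δ (Q ∩ P)) ∪ R) = {5,6,8,10,11,13,14}

{5,6,8,10,11,13,14}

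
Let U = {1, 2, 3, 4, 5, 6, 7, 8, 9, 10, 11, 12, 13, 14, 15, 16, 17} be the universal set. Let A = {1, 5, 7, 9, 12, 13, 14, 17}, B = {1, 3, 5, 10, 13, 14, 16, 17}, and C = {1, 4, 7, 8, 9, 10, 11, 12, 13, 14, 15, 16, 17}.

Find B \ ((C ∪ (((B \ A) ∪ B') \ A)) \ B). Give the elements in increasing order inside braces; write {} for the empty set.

{1, 3, 5, 10, 13, 14, 16, 17}

B \ A = {3, 10, 16}
B' = {2, 4, 6, 7, 8, 9, 11, 12, 15}
(B \ A) ∪ B' = {2, 3, 4, 6, 7, 8, 9, 10, 11, 12, 15, 16}
((B \ A) ∪ B') \ A = {2, 3, 4, 6, 8, 10, 11, 15, 16}
C ∪ (((B \ A) ∪ B') \ A) = {1, 2, 3, 4, 6, 7, 8, 9, 10, 11, 12, 13, 14, 15, 16, 17}
(C ∪ (((B \ A) ∪ B') \ A)) \ B = {2, 4, 6, 7, 8, 9, 11, 12, 15}
B \ ((C ∪ (((B \ A) ∪ B') \ A)) \ B) = {1, 3, 5, 10, 13, 14, 16, 17}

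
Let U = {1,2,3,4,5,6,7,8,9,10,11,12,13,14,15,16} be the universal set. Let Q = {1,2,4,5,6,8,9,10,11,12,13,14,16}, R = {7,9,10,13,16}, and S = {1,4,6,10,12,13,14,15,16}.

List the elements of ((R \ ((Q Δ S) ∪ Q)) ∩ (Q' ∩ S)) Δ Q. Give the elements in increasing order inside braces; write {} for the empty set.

{1,2,4,5,6,8,9,10,11,12,13,14,16}

Q Δ S = {2,5,8,9,11,15}
(Q Δ S) ∪ Q = {1,2,4,5,6,8,9,10,11,12,13,14,15,16}
R \ ((Q Δ S) ∪ Q) = {7}
Q' = {3,7,15}
Q' ∩ S = {15}
(R \ ((Q Δ S) ∪ Q)) ∩ (Q' ∩ S) = {}
((R \ ((Q Δ S) ∪ Q)) ∩ (Q' ∩ S)) Δ Q = {1,2,4,5,6,8,9,10,11,12,13,14,16}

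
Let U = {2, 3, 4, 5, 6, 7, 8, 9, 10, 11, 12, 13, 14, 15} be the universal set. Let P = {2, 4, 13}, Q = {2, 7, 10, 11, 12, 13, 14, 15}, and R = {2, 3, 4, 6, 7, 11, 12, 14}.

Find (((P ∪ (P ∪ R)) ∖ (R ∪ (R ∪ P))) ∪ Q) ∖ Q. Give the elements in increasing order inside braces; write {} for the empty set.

{}

P ∪ R = {2, 3, 4, 6, 7, 11, 12, 13, 14}
P ∪ (P ∪ R) = {2, 3, 4, 6, 7, 11, 12, 13, 14}
R ∪ P = {2, 3, 4, 6, 7, 11, 12, 13, 14}
R ∪ (R ∪ P) = {2, 3, 4, 6, 7, 11, 12, 13, 14}
(P ∪ (P ∪ R)) ∖ (R ∪ (R ∪ P)) = {}
((P ∪ (P ∪ R)) ∖ (R ∪ (R ∪ P))) ∪ Q = {2, 7, 10, 11, 12, 13, 14, 15}
(((P ∪ (P ∪ R)) ∖ (R ∪ (R ∪ P))) ∪ Q) ∖ Q = {}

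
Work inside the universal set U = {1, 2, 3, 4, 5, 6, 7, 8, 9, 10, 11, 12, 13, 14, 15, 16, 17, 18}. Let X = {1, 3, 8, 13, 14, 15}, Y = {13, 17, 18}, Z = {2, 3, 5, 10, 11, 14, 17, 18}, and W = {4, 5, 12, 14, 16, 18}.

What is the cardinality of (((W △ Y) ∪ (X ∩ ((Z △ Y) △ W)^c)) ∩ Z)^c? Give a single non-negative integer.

15

W △ Y = {4, 5, 12, 13, 14, 16, 17}
Z △ Y = {2, 3, 5, 10, 11, 13, 14}
(Z △ Y) △ W = {2, 3, 4, 10, 11, 12, 13, 16, 18}
((Z △ Y) △ W)^c = {1, 5, 6, 7, 8, 9, 14, 15, 17}
X ∩ ((Z △ Y) △ W)^c = {1, 8, 14, 15}
(W △ Y) ∪ (X ∩ ((Z △ Y) △ W)^c) = {1, 4, 5, 8, 12, 13, 14, 15, 16, 17}
((W △ Y) ∪ (X ∩ ((Z △ Y) △ W)^c)) ∩ Z = {5, 14, 17}
(((W △ Y) ∪ (X ∩ ((Z △ Y) △ W)^c)) ∩ Z)^c = {1, 2, 3, 4, 6, 7, 8, 9, 10, 11, 12, 13, 15, 16, 18}
|(((W △ Y) ∪ (X ∩ ((Z △ Y) △ W)^c)) ∩ Z)^c| = 15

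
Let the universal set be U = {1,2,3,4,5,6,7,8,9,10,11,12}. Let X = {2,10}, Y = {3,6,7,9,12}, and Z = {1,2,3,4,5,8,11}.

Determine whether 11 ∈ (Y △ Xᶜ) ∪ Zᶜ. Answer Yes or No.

11 ∉ X, so 11 ∈ Xᶜ
11 ∉ Y and 11 ∈ Xᶜ, so 11 ∈ Y △ Xᶜ
11 ∈ Z, so 11 ∉ Zᶜ
11 ∈ (Y △ Xᶜ) and 11 ∉ Zᶜ, so 11 ∈ (Y △ Xᶜ) ∪ Zᶜ

Yes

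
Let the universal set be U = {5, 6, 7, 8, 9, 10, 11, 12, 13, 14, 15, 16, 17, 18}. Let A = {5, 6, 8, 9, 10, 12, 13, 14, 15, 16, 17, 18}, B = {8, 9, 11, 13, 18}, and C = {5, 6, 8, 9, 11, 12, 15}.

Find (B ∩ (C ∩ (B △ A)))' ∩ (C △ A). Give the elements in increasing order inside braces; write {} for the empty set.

B △ A = {5, 6, 10, 11, 12, 14, 15, 16, 17}
C ∩ (B △ A) = {5, 6, 11, 12, 15}
B ∩ (C ∩ (B △ A)) = {11}
(B ∩ (C ∩ (B △ A)))' = {5, 6, 7, 8, 9, 10, 12, 13, 14, 15, 16, 17, 18}
C △ A = {10, 11, 13, 14, 16, 17, 18}
(B ∩ (C ∩ (B △ A)))' ∩ (C △ A) = {10, 13, 14, 16, 17, 18}

{10, 13, 14, 16, 17, 18}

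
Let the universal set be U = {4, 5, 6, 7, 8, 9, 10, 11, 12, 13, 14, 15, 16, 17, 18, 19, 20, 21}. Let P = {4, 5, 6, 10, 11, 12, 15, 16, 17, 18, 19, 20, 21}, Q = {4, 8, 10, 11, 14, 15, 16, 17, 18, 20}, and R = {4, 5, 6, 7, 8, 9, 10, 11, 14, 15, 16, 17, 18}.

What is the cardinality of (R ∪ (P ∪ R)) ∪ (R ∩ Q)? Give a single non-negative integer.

P ∪ R = {4, 5, 6, 7, 8, 9, 10, 11, 12, 14, 15, 16, 17, 18, 19, 20, 21}
R ∪ (P ∪ R) = {4, 5, 6, 7, 8, 9, 10, 11, 12, 14, 15, 16, 17, 18, 19, 20, 21}
R ∩ Q = {4, 8, 10, 11, 14, 15, 16, 17, 18}
(R ∪ (P ∪ R)) ∪ (R ∩ Q) = {4, 5, 6, 7, 8, 9, 10, 11, 12, 14, 15, 16, 17, 18, 19, 20, 21}
|(R ∪ (P ∪ R)) ∪ (R ∩ Q)| = 17

17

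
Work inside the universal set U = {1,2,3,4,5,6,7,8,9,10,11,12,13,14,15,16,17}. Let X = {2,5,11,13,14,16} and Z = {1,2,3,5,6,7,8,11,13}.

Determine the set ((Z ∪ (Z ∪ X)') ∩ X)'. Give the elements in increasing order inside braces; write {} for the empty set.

Z ∪ X = {1,2,3,5,6,7,8,11,13,14,16}
(Z ∪ X)' = {4,9,10,12,15,17}
Z ∪ (Z ∪ X)' = {1,2,3,4,5,6,7,8,9,10,11,12,13,15,17}
(Z ∪ (Z ∪ X)') ∩ X = {2,5,11,13}
((Z ∪ (Z ∪ X)') ∩ X)' = {1,3,4,6,7,8,9,10,12,14,15,16,17}

{1,3,4,6,7,8,9,10,12,14,15,16,17}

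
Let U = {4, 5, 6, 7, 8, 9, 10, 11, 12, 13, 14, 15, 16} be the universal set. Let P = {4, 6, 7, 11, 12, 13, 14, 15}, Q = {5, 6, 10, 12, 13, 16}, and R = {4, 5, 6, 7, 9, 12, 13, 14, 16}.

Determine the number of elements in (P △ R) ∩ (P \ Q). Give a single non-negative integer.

P △ R = {5, 9, 11, 15, 16}
P \ Q = {4, 7, 11, 14, 15}
(P △ R) ∩ (P \ Q) = {11, 15}
|(P △ R) ∩ (P \ Q)| = 2

2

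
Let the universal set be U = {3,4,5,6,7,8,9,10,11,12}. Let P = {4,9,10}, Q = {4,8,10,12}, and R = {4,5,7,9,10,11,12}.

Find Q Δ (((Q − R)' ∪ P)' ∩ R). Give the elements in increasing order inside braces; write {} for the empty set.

{4,8,10,12}

Q − R = {8}
(Q − R)' = {3,4,5,6,7,9,10,11,12}
(Q − R)' ∪ P = {3,4,5,6,7,9,10,11,12}
((Q − R)' ∪ P)' = {8}
((Q − R)' ∪ P)' ∩ R = {}
Q Δ (((Q − R)' ∪ P)' ∩ R) = {4,8,10,12}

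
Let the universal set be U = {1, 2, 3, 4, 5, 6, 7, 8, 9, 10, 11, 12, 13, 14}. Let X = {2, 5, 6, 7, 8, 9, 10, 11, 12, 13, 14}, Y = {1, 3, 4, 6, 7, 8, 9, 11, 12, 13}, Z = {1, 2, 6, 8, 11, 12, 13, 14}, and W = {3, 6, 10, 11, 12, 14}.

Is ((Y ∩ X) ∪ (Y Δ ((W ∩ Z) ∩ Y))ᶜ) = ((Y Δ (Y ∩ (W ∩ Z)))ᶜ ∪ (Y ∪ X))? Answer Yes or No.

Y ∩ X = {6, 7, 8, 9, 11, 12, 13}
W ∩ Z = {6, 11, 12, 14}
(W ∩ Z) ∩ Y = {6, 11, 12}
Y Δ ((W ∩ Z) ∩ Y) = {1, 3, 4, 7, 8, 9, 13}
(Y Δ ((W ∩ Z) ∩ Y))ᶜ = {2, 5, 6, 10, 11, 12, 14}
(Y ∩ X) ∪ (Y Δ ((W ∩ Z) ∩ Y))ᶜ = {2, 5, 6, 7, 8, 9, 10, 11, 12, 13, 14}
Y ∩ (W ∩ Z) = {6, 11, 12}
Y Δ (Y ∩ (W ∩ Z)) = {1, 3, 4, 7, 8, 9, 13}
(Y Δ (Y ∩ (W ∩ Z)))ᶜ = {2, 5, 6, 10, 11, 12, 14}
Y ∪ X = {1, 2, 3, 4, 5, 6, 7, 8, 9, 10, 11, 12, 13, 14}
(Y Δ (Y ∩ (W ∩ Z)))ᶜ ∪ (Y ∪ X) = {1, 2, 3, 4, 5, 6, 7, 8, 9, 10, 11, 12, 13, 14}
1 ∈ (Y Δ (Y ∩ (W ∩ Z)))ᶜ ∪ (Y ∪ X) but 1 ∉ (Y ∩ X) ∪ (Y Δ ((W ∩ Z) ∩ Y))ᶜ, so they differ.

No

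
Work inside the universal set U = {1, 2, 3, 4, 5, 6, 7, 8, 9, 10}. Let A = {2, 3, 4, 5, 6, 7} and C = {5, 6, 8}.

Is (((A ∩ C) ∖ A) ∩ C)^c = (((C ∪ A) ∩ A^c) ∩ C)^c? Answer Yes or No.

No

A ∩ C = {5, 6}
(A ∩ C) ∖ A = {}
((A ∩ C) ∖ A) ∩ C = {}
(((A ∩ C) ∖ A) ∩ C)^c = {1, 2, 3, 4, 5, 6, 7, 8, 9, 10}
C ∪ A = {2, 3, 4, 5, 6, 7, 8}
A^c = {1, 8, 9, 10}
(C ∪ A) ∩ A^c = {8}
((C ∪ A) ∩ A^c) ∩ C = {8}
(((C ∪ A) ∩ A^c) ∩ C)^c = {1, 2, 3, 4, 5, 6, 7, 9, 10}
8 ∈ (((A ∩ C) ∖ A) ∩ C)^c but 8 ∉ (((C ∪ A) ∩ A^c) ∩ C)^c, so they differ.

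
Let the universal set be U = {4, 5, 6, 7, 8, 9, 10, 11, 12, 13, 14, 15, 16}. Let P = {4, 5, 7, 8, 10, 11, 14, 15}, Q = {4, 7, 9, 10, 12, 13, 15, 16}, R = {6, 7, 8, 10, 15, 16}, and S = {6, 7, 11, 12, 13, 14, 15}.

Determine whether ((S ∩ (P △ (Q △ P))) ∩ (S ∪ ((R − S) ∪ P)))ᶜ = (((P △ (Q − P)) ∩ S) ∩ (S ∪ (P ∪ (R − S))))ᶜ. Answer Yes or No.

Q △ P = {5, 8, 9, 11, 12, 13, 14, 16}
P △ (Q △ P) = {4, 7, 9, 10, 12, 13, 15, 16}
S ∩ (P △ (Q △ P)) = {7, 12, 13, 15}
R − S = {8, 10, 16}
(R − S) ∪ P = {4, 5, 7, 8, 10, 11, 14, 15, 16}
S ∪ ((R − S) ∪ P) = {4, 5, 6, 7, 8, 10, 11, 12, 13, 14, 15, 16}
(S ∩ (P △ (Q △ P))) ∩ (S ∪ ((R − S) ∪ P)) = {7, 12, 13, 15}
((S ∩ (P △ (Q △ P))) ∩ (S ∪ ((R − S) ∪ P)))ᶜ = {4, 5, 6, 8, 9, 10, 11, 14, 16}
Q − P = {9, 12, 13, 16}
P △ (Q − P) = {4, 5, 7, 8, 9, 10, 11, 12, 13, 14, 15, 16}
(P △ (Q − P)) ∩ S = {7, 11, 12, 13, 14, 15}
P ∪ (R − S) = {4, 5, 7, 8, 10, 11, 14, 15, 16}
S ∪ (P ∪ (R − S)) = {4, 5, 6, 7, 8, 10, 11, 12, 13, 14, 15, 16}
((P △ (Q − P)) ∩ S) ∩ (S ∪ (P ∪ (R − S))) = {7, 11, 12, 13, 14, 15}
(((P △ (Q − P)) ∩ S) ∩ (S ∪ (P ∪ (R − S))))ᶜ = {4, 5, 6, 8, 9, 10, 16}
11 ∈ ((S ∩ (P △ (Q △ P))) ∩ (S ∪ ((R − S) ∪ P)))ᶜ but 11 ∉ (((P △ (Q − P)) ∩ S) ∩ (S ∪ (P ∪ (R − S))))ᶜ, so they differ.

No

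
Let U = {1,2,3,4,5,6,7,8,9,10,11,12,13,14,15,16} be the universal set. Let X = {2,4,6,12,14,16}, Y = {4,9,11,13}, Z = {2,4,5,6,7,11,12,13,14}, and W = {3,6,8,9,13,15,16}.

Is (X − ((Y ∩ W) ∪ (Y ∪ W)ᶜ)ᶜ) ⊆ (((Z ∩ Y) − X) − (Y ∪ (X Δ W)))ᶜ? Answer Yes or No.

Y ∩ W = {9,13}
Y ∪ W = {3,4,6,8,9,11,13,15,16}
(Y ∪ W)ᶜ = {1,2,5,7,10,12,14}
(Y ∩ W) ∪ (Y ∪ W)ᶜ = {1,2,5,7,9,10,12,13,14}
((Y ∩ W) ∪ (Y ∪ W)ᶜ)ᶜ = {3,4,6,8,11,15,16}
X − ((Y ∩ W) ∪ (Y ∪ W)ᶜ)ᶜ = {2,12,14}
Z ∩ Y = {4,11,13}
(Z ∩ Y) − X = {11,13}
X Δ W = {2,3,4,8,9,12,13,14,15}
Y ∪ (X Δ W) = {2,3,4,8,9,11,12,13,14,15}
((Z ∩ Y) − X) − (Y ∪ (X Δ W)) = {}
(((Z ∩ Y) − X) − (Y ∪ (X Δ W)))ᶜ = {1,2,3,4,5,6,7,8,9,10,11,12,13,14,15,16}
Every element of {2,12,14} is in {1,2,3,4,5,6,7,8,9,10,11,12,13,14,15,16}, so X − ((Y ∩ W) ∪ (Y ∪ W)ᶜ)ᶜ ⊆ (((Z ∩ Y) − X) − (Y ∪ (X Δ W)))ᶜ.

Yes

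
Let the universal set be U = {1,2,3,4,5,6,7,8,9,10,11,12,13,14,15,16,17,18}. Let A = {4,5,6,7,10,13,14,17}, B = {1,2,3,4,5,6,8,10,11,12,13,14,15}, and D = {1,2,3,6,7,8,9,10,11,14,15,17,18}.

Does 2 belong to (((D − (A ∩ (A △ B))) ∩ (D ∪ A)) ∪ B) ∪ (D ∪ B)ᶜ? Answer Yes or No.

2 ∉ A and 2 ∈ B, so 2 ∈ A △ B
2 ∉ A and 2 ∈ (A △ B), so 2 ∉ A ∩ (A △ B)
2 ∈ D and 2 ∉ (A ∩ (A △ B)), so 2 ∈ D − (A ∩ (A △ B))
2 ∈ D and 2 ∉ A, so 2 ∈ D ∪ A
2 ∈ (D − (A ∩ (A △ B))) and 2 ∈ (D ∪ A), so 2 ∈ (D − (A ∩ (A △ B))) ∩ (D ∪ A)
2 ∈ ((D − (A ∩ (A △ B))) ∩ (D ∪ A)) and 2 ∈ B, so 2 ∈ ((D − (A ∩ (A △ B))) ∩ (D ∪ A)) ∪ B
2 ∈ D and 2 ∈ B, so 2 ∈ D ∪ B
2 ∉ (D ∪ B)ᶜ since 2 ∈ (D ∪ B)
2 ∈ (((D − (A ∩ (A △ B))) ∩ (D ∪ A)) ∪ B) and 2 ∉ (D ∪ B)ᶜ, so 2 ∈ (((D − (A ∩ (A △ B))) ∩ (D ∪ A)) ∪ B) ∪ (D ∪ B)ᶜ

Yes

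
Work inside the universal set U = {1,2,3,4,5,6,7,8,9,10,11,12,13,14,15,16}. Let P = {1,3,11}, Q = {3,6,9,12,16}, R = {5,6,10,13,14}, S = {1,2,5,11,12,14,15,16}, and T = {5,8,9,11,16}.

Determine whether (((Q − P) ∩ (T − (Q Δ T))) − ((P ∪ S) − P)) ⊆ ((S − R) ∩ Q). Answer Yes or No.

Q − P = {6,9,12,16}
Q Δ T = {3,5,6,8,11,12}
T − (Q Δ T) = {9,16}
(Q − P) ∩ (T − (Q Δ T)) = {9,16}
P ∪ S = {1,2,3,5,11,12,14,15,16}
(P ∪ S) − P = {2,5,12,14,15,16}
((Q − P) ∩ (T − (Q Δ T))) − ((P ∪ S) − P) = {9}
S − R = {1,2,11,12,15,16}
(S − R) ∩ Q = {12,16}
9 ∈ ((Q − P) ∩ (T − (Q Δ T))) − ((P ∪ S) − P) but 9 ∉ (S − R) ∩ Q, so the inclusion fails.

No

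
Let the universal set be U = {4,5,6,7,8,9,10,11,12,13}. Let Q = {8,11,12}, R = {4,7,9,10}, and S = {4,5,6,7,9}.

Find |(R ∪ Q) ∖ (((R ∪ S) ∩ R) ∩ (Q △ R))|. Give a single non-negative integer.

3

R ∪ Q = {4,7,8,9,10,11,12}
R ∪ S = {4,5,6,7,9,10}
(R ∪ S) ∩ R = {4,7,9,10}
Q △ R = {4,7,8,9,10,11,12}
((R ∪ S) ∩ R) ∩ (Q △ R) = {4,7,9,10}
(R ∪ Q) ∖ (((R ∪ S) ∩ R) ∩ (Q △ R)) = {8,11,12}
|(R ∪ Q) ∖ (((R ∪ S) ∩ R) ∩ (Q △ R))| = 3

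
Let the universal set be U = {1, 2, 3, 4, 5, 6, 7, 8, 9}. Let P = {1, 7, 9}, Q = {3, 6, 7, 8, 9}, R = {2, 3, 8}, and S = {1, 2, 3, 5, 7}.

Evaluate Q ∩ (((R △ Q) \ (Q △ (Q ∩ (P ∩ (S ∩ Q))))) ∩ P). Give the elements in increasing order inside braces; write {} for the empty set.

{7}

R △ Q = {2, 6, 7, 9}
S ∩ Q = {3, 7}
P ∩ (S ∩ Q) = {7}
Q ∩ (P ∩ (S ∩ Q)) = {7}
Q △ (Q ∩ (P ∩ (S ∩ Q))) = {3, 6, 8, 9}
(R △ Q) \ (Q △ (Q ∩ (P ∩ (S ∩ Q)))) = {2, 7}
((R △ Q) \ (Q △ (Q ∩ (P ∩ (S ∩ Q))))) ∩ P = {7}
Q ∩ (((R △ Q) \ (Q △ (Q ∩ (P ∩ (S ∩ Q))))) ∩ P) = {7}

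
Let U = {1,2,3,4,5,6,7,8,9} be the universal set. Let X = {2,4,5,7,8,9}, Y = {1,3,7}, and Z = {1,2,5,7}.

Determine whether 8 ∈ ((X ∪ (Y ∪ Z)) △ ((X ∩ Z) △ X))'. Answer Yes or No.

Yes

8 ∉ Y and 8 ∉ Z, so 8 ∉ Y ∪ Z
8 ∈ X and 8 ∉ (Y ∪ Z), so 8 ∈ X ∪ (Y ∪ Z)
8 ∈ X and 8 ∉ Z, so 8 ∉ X ∩ Z
8 ∉ (X ∩ Z) and 8 ∈ X, so 8 ∈ (X ∩ Z) △ X
8 ∈ (X ∪ (Y ∪ Z)) and 8 ∈ ((X ∩ Z) △ X), so 8 ∉ (X ∪ (Y ∪ Z)) △ ((X ∩ Z) △ X)
8 ∈ ((X ∪ (Y ∪ Z)) △ ((X ∩ Z) △ X))' since 8 ∉ ((X ∪ (Y ∪ Z)) △ ((X ∩ Z) △ X))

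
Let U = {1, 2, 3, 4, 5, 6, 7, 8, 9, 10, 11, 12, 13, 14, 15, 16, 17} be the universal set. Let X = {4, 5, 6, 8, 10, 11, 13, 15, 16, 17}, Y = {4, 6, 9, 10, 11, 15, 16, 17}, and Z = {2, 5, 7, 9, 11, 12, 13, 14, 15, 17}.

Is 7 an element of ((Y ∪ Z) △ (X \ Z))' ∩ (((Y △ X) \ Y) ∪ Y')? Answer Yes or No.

7 ∉ Y and 7 ∈ Z, so 7 ∈ Y ∪ Z
7 ∉ X and 7 ∈ Z, so 7 ∉ X \ Z
7 ∈ (Y ∪ Z) and 7 ∉ (X \ Z), so 7 ∈ (Y ∪ Z) △ (X \ Z)
7 ∉ ((Y ∪ Z) △ (X \ Z))' since 7 ∈ ((Y ∪ Z) △ (X \ Z))
7 ∉ Y and 7 ∉ X, so 7 ∉ Y △ X
7 ∉ (Y △ X) and 7 ∉ Y, so 7 ∉ (Y △ X) \ Y
7 ∉ Y, so 7 ∈ Y'
7 ∉ ((Y △ X) \ Y) and 7 ∈ Y', so 7 ∈ ((Y △ X) \ Y) ∪ Y'
7 ∉ ((Y ∪ Z) △ (X \ Z))' and 7 ∈ (((Y △ X) \ Y) ∪ Y'), so 7 ∉ ((Y ∪ Z) △ (X \ Z))' ∩ (((Y △ X) \ Y) ∪ Y')

No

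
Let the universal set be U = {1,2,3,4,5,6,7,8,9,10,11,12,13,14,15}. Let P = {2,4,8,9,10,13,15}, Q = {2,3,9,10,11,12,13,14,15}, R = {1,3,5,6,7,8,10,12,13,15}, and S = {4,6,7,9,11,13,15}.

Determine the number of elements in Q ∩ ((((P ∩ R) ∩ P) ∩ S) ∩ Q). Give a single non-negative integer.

P ∩ R = {8,10,13,15}
(P ∩ R) ∩ P = {8,10,13,15}
((P ∩ R) ∩ P) ∩ S = {13,15}
(((P ∩ R) ∩ P) ∩ S) ∩ Q = {13,15}
Q ∩ ((((P ∩ R) ∩ P) ∩ S) ∩ Q) = {13,15}
|Q ∩ ((((P ∩ R) ∩ P) ∩ S) ∩ Q)| = 2

2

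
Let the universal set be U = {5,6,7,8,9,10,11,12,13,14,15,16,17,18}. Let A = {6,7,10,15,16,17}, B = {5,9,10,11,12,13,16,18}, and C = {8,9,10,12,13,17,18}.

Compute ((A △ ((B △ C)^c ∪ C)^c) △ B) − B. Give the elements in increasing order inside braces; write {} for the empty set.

{6,7,15,17}

B △ C = {5,8,11,16,17}
(B △ C)^c = {6,7,9,10,12,13,14,15,18}
(B △ C)^c ∪ C = {6,7,8,9,10,12,13,14,15,17,18}
((B △ C)^c ∪ C)^c = {5,11,16}
A △ ((B △ C)^c ∪ C)^c = {5,6,7,10,11,15,17}
(A △ ((B △ C)^c ∪ C)^c) △ B = {6,7,9,12,13,15,16,17,18}
((A △ ((B △ C)^c ∪ C)^c) △ B) − B = {6,7,15,17}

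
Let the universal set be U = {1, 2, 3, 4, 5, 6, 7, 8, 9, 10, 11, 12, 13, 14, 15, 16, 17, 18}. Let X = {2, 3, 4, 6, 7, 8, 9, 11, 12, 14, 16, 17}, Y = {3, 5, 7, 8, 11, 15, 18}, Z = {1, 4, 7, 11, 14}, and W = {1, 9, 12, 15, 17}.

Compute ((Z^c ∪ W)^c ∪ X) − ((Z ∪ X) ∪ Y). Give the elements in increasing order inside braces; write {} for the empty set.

{}

Z^c = {2, 3, 5, 6, 8, 9, 10, 12, 13, 15, 16, 17, 18}
Z^c ∪ W = {1, 2, 3, 5, 6, 8, 9, 10, 12, 13, 15, 16, 17, 18}
(Z^c ∪ W)^c = {4, 7, 11, 14}
(Z^c ∪ W)^c ∪ X = {2, 3, 4, 6, 7, 8, 9, 11, 12, 14, 16, 17}
Z ∪ X = {1, 2, 3, 4, 6, 7, 8, 9, 11, 12, 14, 16, 17}
(Z ∪ X) ∪ Y = {1, 2, 3, 4, 5, 6, 7, 8, 9, 11, 12, 14, 15, 16, 17, 18}
((Z^c ∪ W)^c ∪ X) − ((Z ∪ X) ∪ Y) = {}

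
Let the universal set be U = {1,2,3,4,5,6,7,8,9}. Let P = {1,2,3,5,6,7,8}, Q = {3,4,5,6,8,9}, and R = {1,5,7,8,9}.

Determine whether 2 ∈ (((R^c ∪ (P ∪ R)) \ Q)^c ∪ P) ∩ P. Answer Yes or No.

2 ∉ R, so 2 ∈ R^c
2 ∈ P and 2 ∉ R, so 2 ∈ P ∪ R
2 ∈ R^c and 2 ∈ (P ∪ R), so 2 ∈ R^c ∪ (P ∪ R)
2 ∈ (R^c ∪ (P ∪ R)) and 2 ∉ Q, so 2 ∈ (R^c ∪ (P ∪ R)) \ Q
2 ∉ ((R^c ∪ (P ∪ R)) \ Q)^c since 2 ∈ ((R^c ∪ (P ∪ R)) \ Q)
2 ∉ ((R^c ∪ (P ∪ R)) \ Q)^c and 2 ∈ P, so 2 ∈ ((R^c ∪ (P ∪ R)) \ Q)^c ∪ P
2 ∈ (((R^c ∪ (P ∪ R)) \ Q)^c ∪ P) and 2 ∈ P, so 2 ∈ (((R^c ∪ (P ∪ R)) \ Q)^c ∪ P) ∩ P

Yes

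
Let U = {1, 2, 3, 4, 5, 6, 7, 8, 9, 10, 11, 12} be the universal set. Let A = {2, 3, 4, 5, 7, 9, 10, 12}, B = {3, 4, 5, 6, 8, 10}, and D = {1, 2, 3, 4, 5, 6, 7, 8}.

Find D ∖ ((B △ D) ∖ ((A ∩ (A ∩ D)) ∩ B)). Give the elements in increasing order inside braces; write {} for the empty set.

{3, 4, 5, 6, 8}

B △ D = {1, 2, 7, 10}
A ∩ D = {2, 3, 4, 5, 7}
A ∩ (A ∩ D) = {2, 3, 4, 5, 7}
(A ∩ (A ∩ D)) ∩ B = {3, 4, 5}
(B △ D) ∖ ((A ∩ (A ∩ D)) ∩ B) = {1, 2, 7, 10}
D ∖ ((B △ D) ∖ ((A ∩ (A ∩ D)) ∩ B)) = {3, 4, 5, 6, 8}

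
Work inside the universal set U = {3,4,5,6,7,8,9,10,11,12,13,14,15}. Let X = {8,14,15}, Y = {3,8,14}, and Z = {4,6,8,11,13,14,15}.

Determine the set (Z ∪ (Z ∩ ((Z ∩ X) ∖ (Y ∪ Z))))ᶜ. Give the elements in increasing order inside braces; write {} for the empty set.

Z ∩ X = {8,14,15}
Y ∪ Z = {3,4,6,8,11,13,14,15}
(Z ∩ X) ∖ (Y ∪ Z) = {}
Z ∩ ((Z ∩ X) ∖ (Y ∪ Z)) = {}
Z ∪ (Z ∩ ((Z ∩ X) ∖ (Y ∪ Z))) = {4,6,8,11,13,14,15}
(Z ∪ (Z ∩ ((Z ∩ X) ∖ (Y ∪ Z))))ᶜ = {3,5,7,9,10,12}

{3,5,7,9,10,12}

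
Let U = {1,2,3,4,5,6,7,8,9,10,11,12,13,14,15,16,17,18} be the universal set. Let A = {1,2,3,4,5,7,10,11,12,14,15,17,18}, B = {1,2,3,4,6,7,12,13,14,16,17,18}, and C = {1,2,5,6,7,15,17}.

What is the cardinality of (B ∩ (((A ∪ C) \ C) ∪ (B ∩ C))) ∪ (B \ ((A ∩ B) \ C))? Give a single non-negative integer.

12

A ∪ C = {1,2,3,4,5,6,7,10,11,12,14,15,17,18}
(A ∪ C) \ C = {3,4,10,11,12,14,18}
B ∩ C = {1,2,6,7,17}
((A ∪ C) \ C) ∪ (B ∩ C) = {1,2,3,4,6,7,10,11,12,14,17,18}
B ∩ (((A ∪ C) \ C) ∪ (B ∩ C)) = {1,2,3,4,6,7,12,14,17,18}
A ∩ B = {1,2,3,4,7,12,14,17,18}
(A ∩ B) \ C = {3,4,12,14,18}
B \ ((A ∩ B) \ C) = {1,2,6,7,13,16,17}
(B ∩ (((A ∪ C) \ C) ∪ (B ∩ C))) ∪ (B \ ((A ∩ B) \ C)) = {1,2,3,4,6,7,12,13,14,16,17,18}
|(B ∩ (((A ∪ C) \ C) ∪ (B ∩ C))) ∪ (B \ ((A ∩ B) \ C))| = 12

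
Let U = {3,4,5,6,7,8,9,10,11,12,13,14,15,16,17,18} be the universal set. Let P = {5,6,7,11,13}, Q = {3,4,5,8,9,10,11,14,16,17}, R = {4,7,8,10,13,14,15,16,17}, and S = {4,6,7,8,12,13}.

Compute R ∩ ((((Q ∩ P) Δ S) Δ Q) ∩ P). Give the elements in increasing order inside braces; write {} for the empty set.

Q ∩ P = {5,11}
(Q ∩ P) Δ S = {4,5,6,7,8,11,12,13}
((Q ∩ P) Δ S) Δ Q = {3,6,7,9,10,12,13,14,16,17}
(((Q ∩ P) Δ S) Δ Q) ∩ P = {6,7,13}
R ∩ ((((Q ∩ P) Δ S) Δ Q) ∩ P) = {7,13}

{7,13}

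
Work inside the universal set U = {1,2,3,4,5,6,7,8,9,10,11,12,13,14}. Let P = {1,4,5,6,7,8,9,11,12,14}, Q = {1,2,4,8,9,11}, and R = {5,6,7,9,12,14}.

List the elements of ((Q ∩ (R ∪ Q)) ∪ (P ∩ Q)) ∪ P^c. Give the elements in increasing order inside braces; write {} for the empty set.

R ∪ Q = {1,2,4,5,6,7,8,9,11,12,14}
Q ∩ (R ∪ Q) = {1,2,4,8,9,11}
P ∩ Q = {1,4,8,9,11}
(Q ∩ (R ∪ Q)) ∪ (P ∩ Q) = {1,2,4,8,9,11}
P^c = {2,3,10,13}
((Q ∩ (R ∪ Q)) ∪ (P ∩ Q)) ∪ P^c = {1,2,3,4,8,9,10,11,13}

{1,2,3,4,8,9,10,11,13}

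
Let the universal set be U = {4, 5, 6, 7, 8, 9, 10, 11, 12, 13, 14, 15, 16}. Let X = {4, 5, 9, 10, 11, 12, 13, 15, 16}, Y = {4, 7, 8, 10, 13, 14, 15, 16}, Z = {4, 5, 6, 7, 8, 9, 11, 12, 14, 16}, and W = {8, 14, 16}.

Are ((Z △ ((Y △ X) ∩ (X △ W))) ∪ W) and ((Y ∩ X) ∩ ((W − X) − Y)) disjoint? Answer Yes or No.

Y △ X = {5, 7, 8, 9, 11, 12, 14}
X △ W = {4, 5, 8, 9, 10, 11, 12, 13, 14, 15}
(Y △ X) ∩ (X △ W) = {5, 8, 9, 11, 12, 14}
Z △ ((Y △ X) ∩ (X △ W)) = {4, 6, 7, 16}
(Z △ ((Y △ X) ∩ (X △ W))) ∪ W = {4, 6, 7, 8, 14, 16}
Y ∩ X = {4, 10, 13, 15, 16}
W − X = {8, 14}
(W − X) − Y = {}
(Y ∩ X) ∩ ((W − X) − Y) = {}
{4, 6, 7, 8, 14, 16} and {} share no elements.

Yes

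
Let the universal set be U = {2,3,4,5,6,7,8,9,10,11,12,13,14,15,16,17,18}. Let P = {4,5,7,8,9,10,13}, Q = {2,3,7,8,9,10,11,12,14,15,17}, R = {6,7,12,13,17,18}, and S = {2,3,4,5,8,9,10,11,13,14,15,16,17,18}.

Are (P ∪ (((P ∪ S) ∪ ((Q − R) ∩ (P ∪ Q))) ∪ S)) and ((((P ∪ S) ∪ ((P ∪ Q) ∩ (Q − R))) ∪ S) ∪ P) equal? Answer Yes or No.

P ∪ S = {2,3,4,5,7,8,9,10,11,13,14,15,16,17,18}
Q − R = {2,3,8,9,10,11,14,15}
P ∪ Q = {2,3,4,5,7,8,9,10,11,12,13,14,15,17}
(Q − R) ∩ (P ∪ Q) = {2,3,8,9,10,11,14,15}
(P ∪ S) ∪ ((Q − R) ∩ (P ∪ Q)) = {2,3,4,5,7,8,9,10,11,13,14,15,16,17,18}
((P ∪ S) ∪ ((Q − R) ∩ (P ∪ Q))) ∪ S = {2,3,4,5,7,8,9,10,11,13,14,15,16,17,18}
P ∪ (((P ∪ S) ∪ ((Q − R) ∩ (P ∪ Q))) ∪ S) = {2,3,4,5,7,8,9,10,11,13,14,15,16,17,18}
(P ∪ Q) ∩ (Q − R) = {2,3,8,9,10,11,14,15}
(P ∪ S) ∪ ((P ∪ Q) ∩ (Q − R)) = {2,3,4,5,7,8,9,10,11,13,14,15,16,17,18}
((P ∪ S) ∪ ((P ∪ Q) ∩ (Q − R))) ∪ S = {2,3,4,5,7,8,9,10,11,13,14,15,16,17,18}
(((P ∪ S) ∪ ((P ∪ Q) ∩ (Q − R))) ∪ S) ∪ P = {2,3,4,5,7,8,9,10,11,13,14,15,16,17,18}
Both equal {2,3,4,5,7,8,9,10,11,13,14,15,16,17,18}, so P ∪ (((P ∪ S) ∪ ((Q − R) ∩ (P ∪ Q))) ∪ S) = (((P ∪ S) ∪ ((P ∪ Q) ∩ (Q − R))) ∪ S) ∪ P.

Yes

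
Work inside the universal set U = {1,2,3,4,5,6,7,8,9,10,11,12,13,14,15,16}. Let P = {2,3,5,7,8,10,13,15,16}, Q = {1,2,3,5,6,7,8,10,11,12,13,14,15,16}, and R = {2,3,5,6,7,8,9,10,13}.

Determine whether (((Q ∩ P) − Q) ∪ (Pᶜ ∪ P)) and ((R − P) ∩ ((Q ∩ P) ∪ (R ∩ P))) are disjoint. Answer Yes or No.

Yes

Q ∩ P = {2,3,5,7,8,10,13,15,16}
(Q ∩ P) − Q = {}
Pᶜ = {1,4,6,9,11,12,14}
Pᶜ ∪ P = {1,2,3,4,5,6,7,8,9,10,11,12,13,14,15,16}
((Q ∩ P) − Q) ∪ (Pᶜ ∪ P) = {1,2,3,4,5,6,7,8,9,10,11,12,13,14,15,16}
R − P = {6,9}
R ∩ P = {2,3,5,7,8,10,13}
(Q ∩ P) ∪ (R ∩ P) = {2,3,5,7,8,10,13,15,16}
(R − P) ∩ ((Q ∩ P) ∪ (R ∩ P)) = {}
{1,2,3,4,5,6,7,8,9,10,11,12,13,14,15,16} and {} share no elements.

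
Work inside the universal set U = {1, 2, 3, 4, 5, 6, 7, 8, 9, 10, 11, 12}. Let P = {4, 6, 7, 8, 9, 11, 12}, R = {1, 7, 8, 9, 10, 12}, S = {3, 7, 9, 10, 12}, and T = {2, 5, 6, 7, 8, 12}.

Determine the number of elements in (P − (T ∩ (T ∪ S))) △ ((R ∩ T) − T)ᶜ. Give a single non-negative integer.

9

T ∪ S = {2, 3, 5, 6, 7, 8, 9, 10, 12}
T ∩ (T ∪ S) = {2, 5, 6, 7, 8, 12}
P − (T ∩ (T ∪ S)) = {4, 9, 11}
R ∩ T = {7, 8, 12}
(R ∩ T) − T = {}
((R ∩ T) − T)ᶜ = {1, 2, 3, 4, 5, 6, 7, 8, 9, 10, 11, 12}
(P − (T ∩ (T ∪ S))) △ ((R ∩ T) − T)ᶜ = {1, 2, 3, 5, 6, 7, 8, 10, 12}
|(P − (T ∩ (T ∪ S))) △ ((R ∩ T) − T)ᶜ| = 9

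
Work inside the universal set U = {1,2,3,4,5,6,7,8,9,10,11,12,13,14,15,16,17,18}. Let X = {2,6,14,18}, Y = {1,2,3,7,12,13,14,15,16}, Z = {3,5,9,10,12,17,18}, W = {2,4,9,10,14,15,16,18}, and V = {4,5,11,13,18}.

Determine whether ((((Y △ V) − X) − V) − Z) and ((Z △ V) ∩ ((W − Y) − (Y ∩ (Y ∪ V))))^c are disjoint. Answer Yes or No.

No

Y △ V = {1,2,3,4,5,7,11,12,14,15,16,18}
(Y △ V) − X = {1,3,4,5,7,11,12,15,16}
((Y △ V) − X) − V = {1,3,7,12,15,16}
(((Y △ V) − X) − V) − Z = {1,7,15,16}
Z △ V = {3,4,9,10,11,12,13,17}
W − Y = {4,9,10,18}
Y ∪ V = {1,2,3,4,5,7,11,12,13,14,15,16,18}
Y ∩ (Y ∪ V) = {1,2,3,7,12,13,14,15,16}
(W − Y) − (Y ∩ (Y ∪ V)) = {4,9,10,18}
(Z △ V) ∩ ((W − Y) − (Y ∩ (Y ∪ V))) = {4,9,10}
((Z △ V) ∩ ((W − Y) − (Y ∩ (Y ∪ V))))^c = {1,2,3,5,6,7,8,11,12,13,14,15,16,17,18}
1 lies in both, so they are not disjoint.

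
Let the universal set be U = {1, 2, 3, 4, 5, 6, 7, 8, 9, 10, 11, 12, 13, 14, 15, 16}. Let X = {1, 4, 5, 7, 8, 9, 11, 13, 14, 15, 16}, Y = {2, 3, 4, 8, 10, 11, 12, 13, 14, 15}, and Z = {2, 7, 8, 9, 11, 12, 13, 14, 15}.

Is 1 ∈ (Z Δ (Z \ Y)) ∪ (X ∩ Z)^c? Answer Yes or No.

Yes

1 ∉ Z and 1 ∉ Y, so 1 ∉ Z \ Y
1 ∉ Z and 1 ∉ (Z \ Y), so 1 ∉ Z Δ (Z \ Y)
1 ∈ X and 1 ∉ Z, so 1 ∉ X ∩ Z
1 ∈ (X ∩ Z)^c since 1 ∉ (X ∩ Z)
1 ∉ (Z Δ (Z \ Y)) and 1 ∈ (X ∩ Z)^c, so 1 ∈ (Z Δ (Z \ Y)) ∪ (X ∩ Z)^c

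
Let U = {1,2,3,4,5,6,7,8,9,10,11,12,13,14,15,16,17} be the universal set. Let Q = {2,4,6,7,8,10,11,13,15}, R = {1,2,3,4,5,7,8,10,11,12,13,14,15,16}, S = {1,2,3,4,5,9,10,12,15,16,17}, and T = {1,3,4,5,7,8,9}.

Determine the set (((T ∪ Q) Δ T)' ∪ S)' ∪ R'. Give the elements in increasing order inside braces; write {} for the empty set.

T ∪ Q = {1,2,3,4,5,6,7,8,9,10,11,13,15}
(T ∪ Q) Δ T = {2,6,10,11,13,15}
((T ∪ Q) Δ T)' = {1,3,4,5,7,8,9,12,14,16,17}
((T ∪ Q) Δ T)' ∪ S = {1,2,3,4,5,7,8,9,10,12,14,15,16,17}
(((T ∪ Q) Δ T)' ∪ S)' = {6,11,13}
R' = {6,9,17}
(((T ∪ Q) Δ T)' ∪ S)' ∪ R' = {6,9,11,13,17}

{6,9,11,13,17}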